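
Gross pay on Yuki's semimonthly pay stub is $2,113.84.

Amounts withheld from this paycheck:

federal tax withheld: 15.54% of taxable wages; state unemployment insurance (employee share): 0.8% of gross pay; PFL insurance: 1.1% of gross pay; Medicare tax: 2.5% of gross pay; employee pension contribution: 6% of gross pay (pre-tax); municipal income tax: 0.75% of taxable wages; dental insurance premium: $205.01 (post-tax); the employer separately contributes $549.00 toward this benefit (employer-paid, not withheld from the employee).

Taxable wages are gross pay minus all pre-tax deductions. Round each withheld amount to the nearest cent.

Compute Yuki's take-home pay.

Employee pension contribution: $2,113.84 × 0.06 = $126.83
Taxable wages = $2,113.84 − $126.83 = $1,987.01
Municipal income tax: $1,987.01 × 0.0075 = $14.90
Federal tax withheld: $1,987.01 × 0.1554 = $308.78
State unemployment insurance (employee share): $2,113.84 × 0.008 = $16.91
Medicare tax: $2,113.84 × 0.025 = $52.85
PFL insurance: $2,113.84 × 0.011 = $23.25
Dental insurance premium: $205.01
(Employer's $549.00 toward dental insurance premium is not withheld from the employee.)
Total deductions = $126.83 + $14.90 + $308.78 + $16.91 + $52.85 + $23.25 + $205.01 = $748.53
Net pay = $2,113.84 − $748.53 = $1,365.31

$1,365.31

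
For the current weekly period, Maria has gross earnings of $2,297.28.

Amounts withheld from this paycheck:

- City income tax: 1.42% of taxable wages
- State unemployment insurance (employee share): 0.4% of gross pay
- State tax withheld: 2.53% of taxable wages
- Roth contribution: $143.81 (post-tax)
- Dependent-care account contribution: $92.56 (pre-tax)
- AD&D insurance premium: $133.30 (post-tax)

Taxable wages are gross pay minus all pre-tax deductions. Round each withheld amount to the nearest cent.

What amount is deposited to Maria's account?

$1,831.33

Dependent-care account contribution: $92.56
Taxable wages = $2,297.28 − $92.56 = $2,204.72
State tax withheld: $2,204.72 × 0.0253 = $55.78
City income tax: $2,204.72 × 0.0142 = $31.31
State unemployment insurance (employee share): $2,297.28 × 0.004 = $9.19
AD&D insurance premium: $133.30
Roth contribution: $143.81
Total deductions = $92.56 + $55.78 + $31.31 + $9.19 + $133.30 + $143.81 = $465.95
Net pay = $2,297.28 − $465.95 = $1,831.33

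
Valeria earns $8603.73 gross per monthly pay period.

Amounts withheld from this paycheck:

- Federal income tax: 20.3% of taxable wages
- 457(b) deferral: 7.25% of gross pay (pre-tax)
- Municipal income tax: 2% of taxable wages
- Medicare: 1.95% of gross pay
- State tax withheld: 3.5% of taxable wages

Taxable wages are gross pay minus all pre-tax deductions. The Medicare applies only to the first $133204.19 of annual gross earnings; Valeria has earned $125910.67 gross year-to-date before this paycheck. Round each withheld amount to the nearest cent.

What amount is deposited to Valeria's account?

457(b) deferral: $8603.73 × 0.0725 = $623.77
Taxable wages = $8603.73 − $623.77 = $7979.96
Municipal income tax: $7979.96 × 0.02 = $159.60
Federal income tax: $7979.96 × 0.203 = $1619.93
State tax withheld: $7979.96 × 0.035 = $279.30
Medicare: only $133204.19 − $125910.67 = $7293.52 of this check is subject → $7293.52 × 0.0195 = $142.22
Total deductions = $623.77 + $159.60 + $1619.93 + $279.30 + $142.22 = $2824.82
Net pay = $8603.73 − $2824.82 = $5778.91

$5778.91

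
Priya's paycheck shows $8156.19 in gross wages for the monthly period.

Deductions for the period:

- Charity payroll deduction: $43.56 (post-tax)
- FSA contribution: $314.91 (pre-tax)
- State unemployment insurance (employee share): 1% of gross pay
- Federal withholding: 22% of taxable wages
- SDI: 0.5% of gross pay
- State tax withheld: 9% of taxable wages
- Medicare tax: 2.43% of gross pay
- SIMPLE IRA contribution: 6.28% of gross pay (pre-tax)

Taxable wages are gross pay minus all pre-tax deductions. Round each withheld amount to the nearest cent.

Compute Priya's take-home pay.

SIMPLE IRA contribution: $8156.19 × 0.0628 = $512.21
FSA contribution: $314.91
Pre-tax total = $512.21 + $314.91 = $827.12
Taxable wages = $8156.19 − $827.12 = $7329.07
Federal withholding: $7329.07 × 0.22 = $1612.40
State tax withheld: $7329.07 × 0.09 = $659.62
SDI: $8156.19 × 0.005 = $40.78
State unemployment insurance (employee share): $8156.19 × 0.01 = $81.56
Medicare tax: $8156.19 × 0.0243 = $198.20
Charity payroll deduction: $43.56
Total deductions = $512.21 + $314.91 + $1612.40 + $659.62 + $40.78 + $81.56 + $198.20 + $43.56 = $3463.24
Net pay = $8156.19 − $3463.24 = $4692.95

$4692.95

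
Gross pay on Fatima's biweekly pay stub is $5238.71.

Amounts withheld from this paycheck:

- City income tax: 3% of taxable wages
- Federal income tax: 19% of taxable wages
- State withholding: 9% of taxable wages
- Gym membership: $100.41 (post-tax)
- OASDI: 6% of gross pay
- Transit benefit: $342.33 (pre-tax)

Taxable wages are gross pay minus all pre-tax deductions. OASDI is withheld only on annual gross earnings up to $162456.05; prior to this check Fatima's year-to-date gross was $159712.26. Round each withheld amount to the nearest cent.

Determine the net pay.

Transit benefit: $342.33
Taxable wages = $5238.71 − $342.33 = $4896.38
City income tax: $4896.38 × 0.03 = $146.89
Federal income tax: $4896.38 × 0.19 = $930.31
State withholding: $4896.38 × 0.09 = $440.67
OASDI: only $162456.05 − $159712.26 = $2743.79 of this check is subject → $2743.79 × 0.06 = $164.63
Gym membership: $100.41
Total deductions = $342.33 + $146.89 + $930.31 + $440.67 + $164.63 + $100.41 = $2125.24
Net pay = $5238.71 − $2125.24 = $3113.47

$3113.47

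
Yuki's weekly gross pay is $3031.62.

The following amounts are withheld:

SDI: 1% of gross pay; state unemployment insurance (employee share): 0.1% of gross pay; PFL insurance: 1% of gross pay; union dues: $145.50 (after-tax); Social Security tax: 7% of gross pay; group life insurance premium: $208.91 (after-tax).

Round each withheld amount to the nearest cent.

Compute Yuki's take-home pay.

$2401.33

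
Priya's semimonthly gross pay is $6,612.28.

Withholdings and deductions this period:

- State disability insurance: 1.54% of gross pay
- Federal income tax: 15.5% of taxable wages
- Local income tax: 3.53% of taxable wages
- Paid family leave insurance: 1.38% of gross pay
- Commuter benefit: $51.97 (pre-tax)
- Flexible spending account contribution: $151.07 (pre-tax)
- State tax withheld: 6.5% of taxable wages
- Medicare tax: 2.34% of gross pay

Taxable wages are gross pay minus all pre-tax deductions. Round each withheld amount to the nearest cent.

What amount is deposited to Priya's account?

$4,425.15

Commuter benefit: $51.97
Flexible spending account contribution: $151.07
Pre-tax total = $51.97 + $151.07 = $203.04
Taxable wages = $6,612.28 − $203.04 = $6,409.24
Federal income tax: $6,409.24 × 0.155 = $993.43
State tax withheld: $6,409.24 × 0.065 = $416.60
Local income tax: $6,409.24 × 0.0353 = $226.25
Paid family leave insurance: $6,612.28 × 0.0138 = $91.25
State disability insurance: $6,612.28 × 0.0154 = $101.83
Medicare tax: $6,612.28 × 0.0234 = $154.73
Total deductions = $51.97 + $151.07 + $993.43 + $416.60 + $226.25 + $91.25 + $101.83 + $154.73 = $2,187.13
Net pay = $6,612.28 − $2,187.13 = $4,425.15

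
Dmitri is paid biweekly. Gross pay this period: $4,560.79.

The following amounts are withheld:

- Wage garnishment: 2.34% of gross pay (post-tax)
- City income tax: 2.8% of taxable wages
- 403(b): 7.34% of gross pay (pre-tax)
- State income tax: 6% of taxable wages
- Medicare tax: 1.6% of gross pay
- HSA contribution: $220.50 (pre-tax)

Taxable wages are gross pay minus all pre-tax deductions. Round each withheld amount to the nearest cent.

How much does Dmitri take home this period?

$3,473.36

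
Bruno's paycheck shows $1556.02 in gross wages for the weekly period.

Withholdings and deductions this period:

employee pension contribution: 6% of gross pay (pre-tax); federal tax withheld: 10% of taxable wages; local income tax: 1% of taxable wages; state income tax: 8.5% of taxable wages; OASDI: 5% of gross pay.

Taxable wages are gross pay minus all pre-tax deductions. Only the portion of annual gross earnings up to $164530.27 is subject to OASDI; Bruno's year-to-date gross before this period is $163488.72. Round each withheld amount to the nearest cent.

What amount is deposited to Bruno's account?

Employee pension contribution: $1556.02 × 0.06 = $93.36
Taxable wages = $1556.02 − $93.36 = $1462.66
Federal tax withheld: $1462.66 × 0.1 = $146.27
Local income tax: $1462.66 × 0.01 = $14.63
State income tax: $1462.66 × 0.085 = $124.33
OASDI: only $164530.27 − $163488.72 = $1041.55 of this check is subject → $1041.55 × 0.05 = $52.08
Total deductions = $93.36 + $146.27 + $14.63 + $124.33 + $52.08 = $430.67
Net pay = $1556.02 − $430.67 = $1125.35

$1125.35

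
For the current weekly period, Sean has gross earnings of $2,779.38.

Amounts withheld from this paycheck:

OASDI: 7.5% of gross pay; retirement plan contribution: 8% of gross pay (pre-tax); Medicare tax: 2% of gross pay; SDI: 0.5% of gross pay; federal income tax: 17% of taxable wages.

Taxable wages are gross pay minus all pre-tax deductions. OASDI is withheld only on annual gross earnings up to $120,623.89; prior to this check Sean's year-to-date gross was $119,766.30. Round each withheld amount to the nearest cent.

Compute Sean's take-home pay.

$1,988.52

Retirement plan contribution: $2,779.38 × 0.08 = $222.35
Taxable wages = $2,779.38 − $222.35 = $2,557.03
Federal income tax: $2,557.03 × 0.17 = $434.70
SDI: $2,779.38 × 0.005 = $13.90
Medicare tax: $2,779.38 × 0.02 = $55.59
OASDI: only $120,623.89 − $119,766.30 = $857.59 of this check is subject → $857.59 × 0.075 = $64.32
Total deductions = $222.35 + $434.70 + $13.90 + $55.59 + $64.32 = $790.86
Net pay = $2,779.38 − $790.86 = $1,988.52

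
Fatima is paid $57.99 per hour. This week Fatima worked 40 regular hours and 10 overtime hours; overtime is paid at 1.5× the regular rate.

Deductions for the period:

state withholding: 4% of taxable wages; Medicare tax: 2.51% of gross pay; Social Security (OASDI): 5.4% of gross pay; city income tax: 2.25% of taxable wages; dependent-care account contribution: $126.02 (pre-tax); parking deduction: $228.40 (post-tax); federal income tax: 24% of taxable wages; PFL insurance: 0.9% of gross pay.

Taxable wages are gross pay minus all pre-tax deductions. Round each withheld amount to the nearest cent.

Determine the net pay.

Regular pay: 40 × $57.99 = $2,319.60
Overtime pay: 10 × $57.99 × 1.5 = $869.85
Gross pay = $2,319.60 + $869.85 = $3,189.45
Dependent-care account contribution: $126.02
Taxable wages = $3,189.45 − $126.02 = $3,063.43
City income tax: $3,063.43 × 0.0225 = $68.93
State withholding: $3,063.43 × 0.04 = $122.54
Federal income tax: $3,063.43 × 0.24 = $735.22
Medicare tax: $3,189.45 × 0.0251 = $80.06
PFL insurance: $3,189.45 × 0.009 = $28.71
Social Security (OASDI): $3,189.45 × 0.054 = $172.23
Parking deduction: $228.40
Total deductions = $126.02 + $68.93 + $122.54 + $735.22 + $80.06 + $28.71 + $172.23 + $228.40 = $1,562.11
Net pay = $3,189.45 − $1,562.11 = $1,627.34

$1,627.34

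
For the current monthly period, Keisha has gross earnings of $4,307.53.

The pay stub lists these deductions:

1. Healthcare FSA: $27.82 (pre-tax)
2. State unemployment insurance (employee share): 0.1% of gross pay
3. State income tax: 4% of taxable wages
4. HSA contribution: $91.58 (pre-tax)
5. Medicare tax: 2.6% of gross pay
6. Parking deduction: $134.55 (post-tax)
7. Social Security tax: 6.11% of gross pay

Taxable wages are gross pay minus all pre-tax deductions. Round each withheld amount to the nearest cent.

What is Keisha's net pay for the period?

Healthcare FSA: $27.82
HSA contribution: $91.58
Pre-tax total = $27.82 + $91.58 = $119.40
Taxable wages = $4,307.53 − $119.40 = $4,188.13
State income tax: $4,188.13 × 0.04 = $167.53
Social Security tax: $4,307.53 × 0.0611 = $263.19
State unemployment insurance (employee share): $4,307.53 × 0.001 = $4.31
Medicare tax: $4,307.53 × 0.026 = $112.00
Parking deduction: $134.55
Total deductions = $27.82 + $91.58 + $167.53 + $263.19 + $4.31 + $112.00 + $134.55 = $800.98
Net pay = $4,307.53 − $800.98 = $3,506.55

$3,506.55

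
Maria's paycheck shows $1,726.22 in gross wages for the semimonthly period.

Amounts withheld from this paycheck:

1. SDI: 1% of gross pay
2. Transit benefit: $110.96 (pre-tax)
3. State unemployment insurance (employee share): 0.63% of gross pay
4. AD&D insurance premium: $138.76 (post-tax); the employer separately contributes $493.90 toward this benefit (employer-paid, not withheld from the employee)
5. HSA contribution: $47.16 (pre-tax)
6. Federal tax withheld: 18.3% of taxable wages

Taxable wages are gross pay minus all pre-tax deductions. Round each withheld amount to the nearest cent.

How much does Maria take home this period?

Transit benefit: $110.96
HSA contribution: $47.16
Pre-tax total = $110.96 + $47.16 = $158.12
Taxable wages = $1,726.22 − $158.12 = $1,568.10
Federal tax withheld: $1,568.10 × 0.183 = $286.96
SDI: $1,726.22 × 0.01 = $17.26
State unemployment insurance (employee share): $1,726.22 × 0.0063 = $10.88
AD&D insurance premium: $138.76
(Employer's $493.90 toward AD&D insurance premium is not withheld from the employee.)
Total deductions = $110.96 + $47.16 + $286.96 + $17.26 + $10.88 + $138.76 = $611.98
Net pay = $1,726.22 − $611.98 = $1,114.24

$1,114.24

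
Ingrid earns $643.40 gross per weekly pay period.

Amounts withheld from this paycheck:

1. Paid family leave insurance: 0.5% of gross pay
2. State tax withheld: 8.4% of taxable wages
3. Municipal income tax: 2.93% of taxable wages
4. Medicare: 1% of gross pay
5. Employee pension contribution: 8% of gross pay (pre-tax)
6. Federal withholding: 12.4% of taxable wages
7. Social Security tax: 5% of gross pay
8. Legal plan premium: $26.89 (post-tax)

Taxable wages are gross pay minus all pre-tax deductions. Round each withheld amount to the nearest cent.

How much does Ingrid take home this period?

$382.76

Employee pension contribution: $643.40 × 0.08 = $51.47
Taxable wages = $643.40 − $51.47 = $591.93
Municipal income tax: $591.93 × 0.0293 = $17.34
State tax withheld: $591.93 × 0.084 = $49.72
Federal withholding: $591.93 × 0.124 = $73.40
Medicare: $643.40 × 0.01 = $6.43
Social Security tax: $643.40 × 0.05 = $32.17
Paid family leave insurance: $643.40 × 0.005 = $3.22
Legal plan premium: $26.89
Total deductions = $51.47 + $17.34 + $49.72 + $73.40 + $6.43 + $32.17 + $3.22 + $26.89 = $260.64
Net pay = $643.40 − $260.64 = $382.76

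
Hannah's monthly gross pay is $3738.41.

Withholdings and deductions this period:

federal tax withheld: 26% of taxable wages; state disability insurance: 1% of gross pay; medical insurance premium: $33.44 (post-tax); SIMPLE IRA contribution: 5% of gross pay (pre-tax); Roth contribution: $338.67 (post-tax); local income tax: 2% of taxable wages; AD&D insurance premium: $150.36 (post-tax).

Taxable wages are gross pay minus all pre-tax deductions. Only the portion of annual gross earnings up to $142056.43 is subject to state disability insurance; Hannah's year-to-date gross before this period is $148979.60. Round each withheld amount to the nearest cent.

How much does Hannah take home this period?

SIMPLE IRA contribution: $3738.41 × 0.05 = $186.92
Taxable wages = $3738.41 − $186.92 = $3551.49
Federal tax withheld: $3551.49 × 0.26 = $923.39
Local income tax: $3551.49 × 0.02 = $71.03
State disability insurance: annual cap $142056.43 already reached (YTD $148979.60), so $0.00
Medical insurance premium: $33.44
Roth contribution: $338.67
AD&D insurance premium: $150.36
Total deductions = $186.92 + $923.39 + $71.03 + $0.00 + $33.44 + $338.67 + $150.36 = $1703.81
Net pay = $3738.41 − $1703.81 = $2034.60

$2034.60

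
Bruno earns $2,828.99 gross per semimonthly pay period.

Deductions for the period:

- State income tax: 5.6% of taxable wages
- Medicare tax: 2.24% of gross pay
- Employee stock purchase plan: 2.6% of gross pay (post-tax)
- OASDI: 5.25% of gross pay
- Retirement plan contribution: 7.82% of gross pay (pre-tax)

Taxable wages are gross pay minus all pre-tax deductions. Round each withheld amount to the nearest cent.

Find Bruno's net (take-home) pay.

$2,176.29

Retirement plan contribution: $2,828.99 × 0.0782 = $221.23
Taxable wages = $2,828.99 − $221.23 = $2,607.76
State income tax: $2,607.76 × 0.056 = $146.03
OASDI: $2,828.99 × 0.0525 = $148.52
Medicare tax: $2,828.99 × 0.0224 = $63.37
Employee stock purchase plan: $2,828.99 × 0.026 = $73.55
Total deductions = $221.23 + $146.03 + $148.52 + $63.37 + $73.55 = $652.70
Net pay = $2,828.99 − $652.70 = $2,176.29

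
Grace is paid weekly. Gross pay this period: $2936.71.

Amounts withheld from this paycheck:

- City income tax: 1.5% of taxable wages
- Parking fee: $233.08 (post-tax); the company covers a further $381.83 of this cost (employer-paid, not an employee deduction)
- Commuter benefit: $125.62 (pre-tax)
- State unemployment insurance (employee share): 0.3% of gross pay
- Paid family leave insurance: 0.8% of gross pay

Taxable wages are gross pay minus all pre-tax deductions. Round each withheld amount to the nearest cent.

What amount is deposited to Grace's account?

Commuter benefit: $125.62
Taxable wages = $2936.71 − $125.62 = $2811.09
City income tax: $2811.09 × 0.015 = $42.17
State unemployment insurance (employee share): $2936.71 × 0.003 = $8.81
Paid family leave insurance: $2936.71 × 0.008 = $23.49
Parking fee: $233.08
(Employer's $381.83 toward parking fee is not withheld from the employee.)
Total deductions = $125.62 + $42.17 + $8.81 + $23.49 + $233.08 = $433.17
Net pay = $2936.71 − $433.17 = $2503.54

$2503.54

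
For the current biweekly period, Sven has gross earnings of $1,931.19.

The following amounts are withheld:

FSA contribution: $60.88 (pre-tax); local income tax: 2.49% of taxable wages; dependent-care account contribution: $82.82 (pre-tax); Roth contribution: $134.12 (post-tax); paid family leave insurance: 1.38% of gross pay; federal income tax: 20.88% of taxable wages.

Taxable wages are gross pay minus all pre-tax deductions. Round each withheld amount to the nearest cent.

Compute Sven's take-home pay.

$1,208.98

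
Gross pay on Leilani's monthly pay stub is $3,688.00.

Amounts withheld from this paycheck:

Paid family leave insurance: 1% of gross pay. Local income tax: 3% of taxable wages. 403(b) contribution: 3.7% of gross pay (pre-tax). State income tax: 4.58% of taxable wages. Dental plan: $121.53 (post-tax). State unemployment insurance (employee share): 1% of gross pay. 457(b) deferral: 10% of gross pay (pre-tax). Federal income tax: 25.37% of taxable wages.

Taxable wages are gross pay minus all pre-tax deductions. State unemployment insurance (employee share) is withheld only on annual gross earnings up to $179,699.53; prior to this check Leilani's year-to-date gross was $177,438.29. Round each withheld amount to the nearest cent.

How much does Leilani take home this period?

$1,953.01

403(b) contribution: $3,688.00 × 0.037 = $136.46
457(b) deferral: $3,688.00 × 0.1 = $368.80
Pre-tax total = $136.46 + $368.80 = $505.26
Taxable wages = $3,688.00 − $505.26 = $3,182.74
State income tax: $3,182.74 × 0.0458 = $145.77
Federal income tax: $3,182.74 × 0.2537 = $807.46
Local income tax: $3,182.74 × 0.03 = $95.48
Paid family leave insurance: $3,688.00 × 0.01 = $36.88
State unemployment insurance (employee share): only $179,699.53 − $177,438.29 = $2,261.24 of this check is subject → $2,261.24 × 0.01 = $22.61
Dental plan: $121.53
Total deductions = $136.46 + $368.80 + $145.77 + $807.46 + $95.48 + $36.88 + $22.61 + $121.53 = $1,734.99
Net pay = $3,688.00 − $1,734.99 = $1,953.01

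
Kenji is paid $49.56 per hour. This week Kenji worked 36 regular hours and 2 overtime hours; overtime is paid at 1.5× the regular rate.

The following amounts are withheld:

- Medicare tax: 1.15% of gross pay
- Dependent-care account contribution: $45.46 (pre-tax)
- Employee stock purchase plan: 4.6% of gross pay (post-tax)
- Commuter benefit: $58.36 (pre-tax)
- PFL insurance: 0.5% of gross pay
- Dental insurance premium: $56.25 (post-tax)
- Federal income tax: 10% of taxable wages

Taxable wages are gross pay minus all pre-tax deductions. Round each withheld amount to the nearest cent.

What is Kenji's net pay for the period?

Regular pay: 36 × $49.56 = $1,784.16
Overtime pay: 2 × $49.56 × 1.5 = $148.68
Gross pay = $1,784.16 + $148.68 = $1,932.84
Commuter benefit: $58.36
Dependent-care account contribution: $45.46
Pre-tax total = $58.36 + $45.46 = $103.82
Taxable wages = $1,932.84 − $103.82 = $1,829.02
Federal income tax: $1,829.02 × 0.1 = $182.90
Medicare tax: $1,932.84 × 0.0115 = $22.23
PFL insurance: $1,932.84 × 0.005 = $9.66
Dental insurance premium: $56.25
Employee stock purchase plan: $1,932.84 × 0.046 = $88.91
Total deductions = $58.36 + $45.46 + $182.90 + $22.23 + $9.66 + $56.25 + $88.91 = $463.77
Net pay = $1,932.84 − $463.77 = $1,469.07

$1,469.07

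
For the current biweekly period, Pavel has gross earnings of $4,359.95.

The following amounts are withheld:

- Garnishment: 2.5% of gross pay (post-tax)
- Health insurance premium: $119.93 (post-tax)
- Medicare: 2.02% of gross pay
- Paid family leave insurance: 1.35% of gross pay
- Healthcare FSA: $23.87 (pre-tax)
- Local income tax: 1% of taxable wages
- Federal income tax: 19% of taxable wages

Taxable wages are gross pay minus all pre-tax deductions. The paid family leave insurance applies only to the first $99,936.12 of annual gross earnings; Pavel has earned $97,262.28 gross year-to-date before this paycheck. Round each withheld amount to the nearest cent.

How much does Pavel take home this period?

Healthcare FSA: $23.87
Taxable wages = $4,359.95 − $23.87 = $4,336.08
Local income tax: $4,336.08 × 0.01 = $43.36
Federal income tax: $4,336.08 × 0.19 = $823.86
Medicare: $4,359.95 × 0.0202 = $88.07
Paid family leave insurance: only $99,936.12 − $97,262.28 = $2,673.84 of this check is subject → $2,673.84 × 0.0135 = $36.10
Health insurance premium: $119.93
Garnishment: $4,359.95 × 0.025 = $109.00
Total deductions = $23.87 + $43.36 + $823.86 + $88.07 + $36.10 + $119.93 + $109.00 = $1,244.19
Net pay = $4,359.95 − $1,244.19 = $3,115.76

$3,115.76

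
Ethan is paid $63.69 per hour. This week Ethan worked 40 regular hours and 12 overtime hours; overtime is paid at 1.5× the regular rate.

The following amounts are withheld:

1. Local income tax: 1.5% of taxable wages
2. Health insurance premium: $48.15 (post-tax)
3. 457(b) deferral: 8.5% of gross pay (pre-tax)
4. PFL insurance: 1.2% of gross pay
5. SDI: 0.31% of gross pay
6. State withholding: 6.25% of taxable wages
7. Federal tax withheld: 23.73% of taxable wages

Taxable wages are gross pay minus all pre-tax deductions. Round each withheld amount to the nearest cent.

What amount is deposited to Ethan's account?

$2212.07

Regular pay: 40 × $63.69 = $2547.60
Overtime pay: 12 × $63.69 × 1.5 = $1146.42
Gross pay = $2547.60 + $1146.42 = $3694.02
457(b) deferral: $3694.02 × 0.085 = $313.99
Taxable wages = $3694.02 − $313.99 = $3380.03
Federal tax withheld: $3380.03 × 0.2373 = $802.08
State withholding: $3380.03 × 0.0625 = $211.25
Local income tax: $3380.03 × 0.015 = $50.70
SDI: $3694.02 × 0.0031 = $11.45
PFL insurance: $3694.02 × 0.012 = $44.33
Health insurance premium: $48.15
Total deductions = $313.99 + $802.08 + $211.25 + $50.70 + $11.45 + $44.33 + $48.15 = $1481.95
Net pay = $3694.02 − $1481.95 = $2212.07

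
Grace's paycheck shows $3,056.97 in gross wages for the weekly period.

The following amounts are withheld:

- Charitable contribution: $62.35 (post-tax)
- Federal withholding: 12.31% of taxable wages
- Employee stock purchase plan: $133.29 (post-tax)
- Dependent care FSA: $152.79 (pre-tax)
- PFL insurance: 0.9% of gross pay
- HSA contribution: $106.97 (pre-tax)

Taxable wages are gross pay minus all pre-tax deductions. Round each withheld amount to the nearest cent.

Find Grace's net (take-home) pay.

Dependent care FSA: $152.79
HSA contribution: $106.97
Pre-tax total = $152.79 + $106.97 = $259.76
Taxable wages = $3,056.97 − $259.76 = $2,797.21
Federal withholding: $2,797.21 × 0.1231 = $344.34
PFL insurance: $3,056.97 × 0.009 = $27.51
Employee stock purchase plan: $133.29
Charitable contribution: $62.35
Total deductions = $152.79 + $106.97 + $344.34 + $27.51 + $133.29 + $62.35 = $827.25
Net pay = $3,056.97 − $827.25 = $2,229.72

$2,229.72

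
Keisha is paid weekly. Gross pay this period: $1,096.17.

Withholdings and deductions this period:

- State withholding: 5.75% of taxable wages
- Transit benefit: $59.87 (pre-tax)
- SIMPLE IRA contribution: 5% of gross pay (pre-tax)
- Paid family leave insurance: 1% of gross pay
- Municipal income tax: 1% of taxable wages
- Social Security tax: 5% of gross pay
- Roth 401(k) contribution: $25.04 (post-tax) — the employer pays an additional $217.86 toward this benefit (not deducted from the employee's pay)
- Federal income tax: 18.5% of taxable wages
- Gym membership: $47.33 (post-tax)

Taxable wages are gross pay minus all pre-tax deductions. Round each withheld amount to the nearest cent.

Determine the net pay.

SIMPLE IRA contribution: $1,096.17 × 0.05 = $54.81
Transit benefit: $59.87
Pre-tax total = $54.81 + $59.87 = $114.68
Taxable wages = $1,096.17 − $114.68 = $981.49
Federal income tax: $981.49 × 0.185 = $181.58
Municipal income tax: $981.49 × 0.01 = $9.81
State withholding: $981.49 × 0.0575 = $56.44
Paid family leave insurance: $1,096.17 × 0.01 = $10.96
Social Security tax: $1,096.17 × 0.05 = $54.81
Gym membership: $47.33
Roth 401(k) contribution: $25.04
(Employer's $217.86 toward Roth 401(k) contribution is not withheld from the employee.)
Total deductions = $54.81 + $59.87 + $181.58 + $9.81 + $56.44 + $10.96 + $54.81 + $47.33 + $25.04 = $500.65
Net pay = $1,096.17 − $500.65 = $595.52

$595.52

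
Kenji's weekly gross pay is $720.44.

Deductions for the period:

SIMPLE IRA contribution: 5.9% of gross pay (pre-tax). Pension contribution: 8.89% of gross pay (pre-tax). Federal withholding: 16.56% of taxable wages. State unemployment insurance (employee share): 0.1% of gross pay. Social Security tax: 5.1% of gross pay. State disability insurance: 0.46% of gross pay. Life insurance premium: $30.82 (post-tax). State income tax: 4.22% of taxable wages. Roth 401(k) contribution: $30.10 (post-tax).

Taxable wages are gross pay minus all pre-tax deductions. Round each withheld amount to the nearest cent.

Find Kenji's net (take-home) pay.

SIMPLE IRA contribution: $720.44 × 0.059 = $42.51
Pension contribution: $720.44 × 0.0889 = $64.05
Pre-tax total = $42.51 + $64.05 = $106.56
Taxable wages = $720.44 − $106.56 = $613.88
Federal withholding: $613.88 × 0.1656 = $101.66
State income tax: $613.88 × 0.0422 = $25.91
State disability insurance: $720.44 × 0.0046 = $3.31
State unemployment insurance (employee share): $720.44 × 0.001 = $0.72
Social Security tax: $720.44 × 0.051 = $36.74
Roth 401(k) contribution: $30.10
Life insurance premium: $30.82
Total deductions = $42.51 + $64.05 + $101.66 + $25.91 + $3.31 + $0.72 + $36.74 + $30.10 + $30.82 = $335.82
Net pay = $720.44 − $335.82 = $384.62

$384.62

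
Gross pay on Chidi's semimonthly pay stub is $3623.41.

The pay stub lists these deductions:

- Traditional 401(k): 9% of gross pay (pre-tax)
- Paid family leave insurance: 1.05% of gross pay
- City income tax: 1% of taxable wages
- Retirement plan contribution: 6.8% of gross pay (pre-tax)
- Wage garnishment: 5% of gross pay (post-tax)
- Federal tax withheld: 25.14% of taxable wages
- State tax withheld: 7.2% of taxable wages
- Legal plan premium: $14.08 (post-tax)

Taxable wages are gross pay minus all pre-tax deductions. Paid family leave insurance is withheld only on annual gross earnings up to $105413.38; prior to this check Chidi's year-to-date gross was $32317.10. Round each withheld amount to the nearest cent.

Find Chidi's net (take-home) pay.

$1800.43

Traditional 401(k): $3623.41 × 0.09 = $326.11
Retirement plan contribution: $3623.41 × 0.068 = $246.39
Pre-tax total = $326.11 + $246.39 = $572.50
Taxable wages = $3623.41 − $572.50 = $3050.91
Federal tax withheld: $3050.91 × 0.2514 = $767.00
State tax withheld: $3050.91 × 0.072 = $219.67
City income tax: $3050.91 × 0.01 = $30.51
Paid family leave insurance: cap not yet reached, full $3623.41 is subject → $3623.41 × 0.0105 = $38.05
Legal plan premium: $14.08
Wage garnishment: $3623.41 × 0.05 = $181.17
Total deductions = $326.11 + $246.39 + $767.00 + $219.67 + $30.51 + $38.05 + $14.08 + $181.17 = $1822.98
Net pay = $3623.41 − $1822.98 = $1800.43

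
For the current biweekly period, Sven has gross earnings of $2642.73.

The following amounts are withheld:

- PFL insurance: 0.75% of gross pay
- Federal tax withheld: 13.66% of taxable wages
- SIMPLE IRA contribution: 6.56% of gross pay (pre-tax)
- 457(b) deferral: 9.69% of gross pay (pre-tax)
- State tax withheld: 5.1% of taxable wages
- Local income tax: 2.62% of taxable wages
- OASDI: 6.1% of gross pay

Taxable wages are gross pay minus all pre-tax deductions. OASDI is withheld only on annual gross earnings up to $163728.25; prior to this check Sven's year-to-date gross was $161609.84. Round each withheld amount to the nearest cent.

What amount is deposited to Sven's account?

$1591.04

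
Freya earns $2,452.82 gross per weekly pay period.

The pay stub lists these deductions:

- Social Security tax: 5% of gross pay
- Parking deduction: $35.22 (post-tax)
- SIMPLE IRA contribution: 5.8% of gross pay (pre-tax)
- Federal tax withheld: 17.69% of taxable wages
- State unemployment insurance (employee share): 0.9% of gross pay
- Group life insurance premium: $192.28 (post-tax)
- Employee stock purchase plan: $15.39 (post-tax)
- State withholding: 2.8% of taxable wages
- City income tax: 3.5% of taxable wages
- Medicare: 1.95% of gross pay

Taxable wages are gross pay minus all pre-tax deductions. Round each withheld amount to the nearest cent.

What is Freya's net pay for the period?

$1,320.81

SIMPLE IRA contribution: $2,452.82 × 0.058 = $142.26
Taxable wages = $2,452.82 − $142.26 = $2,310.56
City income tax: $2,310.56 × 0.035 = $80.87
State withholding: $2,310.56 × 0.028 = $64.70
Federal tax withheld: $2,310.56 × 0.1769 = $408.74
Social Security tax: $2,452.82 × 0.05 = $122.64
Medicare: $2,452.82 × 0.0195 = $47.83
State unemployment insurance (employee share): $2,452.82 × 0.009 = $22.08
Parking deduction: $35.22
Group life insurance premium: $192.28
Employee stock purchase plan: $15.39
Total deductions = $142.26 + $80.87 + $64.70 + $408.74 + $122.64 + $47.83 + $22.08 + $35.22 + $192.28 + $15.39 = $1,132.01
Net pay = $2,452.82 − $1,132.01 = $1,320.81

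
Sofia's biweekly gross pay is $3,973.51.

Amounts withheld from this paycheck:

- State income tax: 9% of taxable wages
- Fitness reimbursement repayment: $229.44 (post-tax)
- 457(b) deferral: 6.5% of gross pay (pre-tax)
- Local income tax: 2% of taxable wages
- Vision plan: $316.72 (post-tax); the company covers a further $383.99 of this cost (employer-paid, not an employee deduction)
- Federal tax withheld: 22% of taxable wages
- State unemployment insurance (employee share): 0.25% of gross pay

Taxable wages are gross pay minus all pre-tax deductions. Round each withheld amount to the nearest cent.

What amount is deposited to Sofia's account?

$1,933.12

457(b) deferral: $3,973.51 × 0.065 = $258.28
Taxable wages = $3,973.51 − $258.28 = $3,715.23
Local income tax: $3,715.23 × 0.02 = $74.30
Federal tax withheld: $3,715.23 × 0.22 = $817.35
State income tax: $3,715.23 × 0.09 = $334.37
State unemployment insurance (employee share): $3,973.51 × 0.0025 = $9.93
Vision plan: $316.72
Fitness reimbursement repayment: $229.44
(Employer's $383.99 toward vision plan is not withheld from the employee.)
Total deductions = $258.28 + $74.30 + $817.35 + $334.37 + $9.93 + $316.72 + $229.44 = $2,040.39
Net pay = $3,973.51 − $2,040.39 = $1,933.12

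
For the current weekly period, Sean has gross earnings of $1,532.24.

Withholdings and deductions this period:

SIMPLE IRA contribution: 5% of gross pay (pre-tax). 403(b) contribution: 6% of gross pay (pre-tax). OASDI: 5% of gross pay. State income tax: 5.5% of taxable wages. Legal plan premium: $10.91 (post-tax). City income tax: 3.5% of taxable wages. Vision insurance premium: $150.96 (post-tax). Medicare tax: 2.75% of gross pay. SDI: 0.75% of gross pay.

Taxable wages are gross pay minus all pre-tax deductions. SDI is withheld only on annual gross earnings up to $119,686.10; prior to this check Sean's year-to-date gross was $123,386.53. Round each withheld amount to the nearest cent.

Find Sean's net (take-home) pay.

$960.35

SIMPLE IRA contribution: $1,532.24 × 0.05 = $76.61
403(b) contribution: $1,532.24 × 0.06 = $91.93
Pre-tax total = $76.61 + $91.93 = $168.54
Taxable wages = $1,532.24 − $168.54 = $1,363.70
City income tax: $1,363.70 × 0.035 = $47.73
State income tax: $1,363.70 × 0.055 = $75.00
OASDI: $1,532.24 × 0.05 = $76.61
SDI: annual cap $119,686.10 already reached (YTD $123,386.53), so $0.00
Medicare tax: $1,532.24 × 0.0275 = $42.14
Legal plan premium: $10.91
Vision insurance premium: $150.96
Total deductions = $76.61 + $91.93 + $47.73 + $75.00 + $76.61 + $0.00 + $42.14 + $10.91 + $150.96 = $571.89
Net pay = $1,532.24 − $571.89 = $960.35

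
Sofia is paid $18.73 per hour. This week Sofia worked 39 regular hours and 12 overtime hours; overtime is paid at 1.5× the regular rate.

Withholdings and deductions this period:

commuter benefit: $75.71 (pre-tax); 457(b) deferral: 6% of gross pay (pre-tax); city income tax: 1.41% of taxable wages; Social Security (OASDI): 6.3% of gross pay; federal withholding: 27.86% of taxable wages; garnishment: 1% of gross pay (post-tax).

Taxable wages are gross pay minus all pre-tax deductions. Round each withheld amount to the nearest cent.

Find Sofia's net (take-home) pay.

Regular pay: 39 × $18.73 = $730.47
Overtime pay: 12 × $18.73 × 1.5 = $337.14
Gross pay = $730.47 + $337.14 = $1,067.61
Commuter benefit: $75.71
457(b) deferral: $1,067.61 × 0.06 = $64.06
Pre-tax total = $75.71 + $64.06 = $139.77
Taxable wages = $1,067.61 − $139.77 = $927.84
City income tax: $927.84 × 0.0141 = $13.08
Federal withholding: $927.84 × 0.2786 = $258.50
Social Security (OASDI): $1,067.61 × 0.063 = $67.26
Garnishment: $1,067.61 × 0.01 = $10.68
Total deductions = $75.71 + $64.06 + $13.08 + $258.50 + $67.26 + $10.68 = $489.29
Net pay = $1,067.61 − $489.29 = $578.32

$578.32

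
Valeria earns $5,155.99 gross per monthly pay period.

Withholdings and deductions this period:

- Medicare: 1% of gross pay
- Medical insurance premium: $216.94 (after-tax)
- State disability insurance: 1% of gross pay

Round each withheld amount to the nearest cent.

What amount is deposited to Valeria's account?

$4,835.93

State disability insurance: $5,155.99 × 0.01 = $51.56
Medicare: $5,155.99 × 0.01 = $51.56
Medical insurance premium: $216.94
Total deductions = $51.56 + $51.56 + $216.94 = $320.06
Net pay = $5,155.99 − $320.06 = $4,835.93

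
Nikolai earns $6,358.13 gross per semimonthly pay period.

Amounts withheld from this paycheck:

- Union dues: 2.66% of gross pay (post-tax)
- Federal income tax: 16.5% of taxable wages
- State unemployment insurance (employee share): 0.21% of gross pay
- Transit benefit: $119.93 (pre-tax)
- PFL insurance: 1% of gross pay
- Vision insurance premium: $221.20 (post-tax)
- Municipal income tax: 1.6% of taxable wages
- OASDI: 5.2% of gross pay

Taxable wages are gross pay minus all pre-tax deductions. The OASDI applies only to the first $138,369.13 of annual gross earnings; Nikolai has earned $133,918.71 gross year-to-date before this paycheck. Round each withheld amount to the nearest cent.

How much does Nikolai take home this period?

$4,410.41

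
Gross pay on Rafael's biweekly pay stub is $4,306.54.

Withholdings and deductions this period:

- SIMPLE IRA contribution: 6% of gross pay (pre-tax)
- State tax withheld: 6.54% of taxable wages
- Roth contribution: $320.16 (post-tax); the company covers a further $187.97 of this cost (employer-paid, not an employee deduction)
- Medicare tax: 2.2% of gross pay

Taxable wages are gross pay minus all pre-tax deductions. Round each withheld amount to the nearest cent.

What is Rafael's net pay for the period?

SIMPLE IRA contribution: $4,306.54 × 0.06 = $258.39
Taxable wages = $4,306.54 − $258.39 = $4,048.15
State tax withheld: $4,048.15 × 0.0654 = $264.75
Medicare tax: $4,306.54 × 0.022 = $94.74
Roth contribution: $320.16
(Employer's $187.97 toward Roth contribution is not withheld from the employee.)
Total deductions = $258.39 + $264.75 + $94.74 + $320.16 = $938.04
Net pay = $4,306.54 − $938.04 = $3,368.50

$3,368.50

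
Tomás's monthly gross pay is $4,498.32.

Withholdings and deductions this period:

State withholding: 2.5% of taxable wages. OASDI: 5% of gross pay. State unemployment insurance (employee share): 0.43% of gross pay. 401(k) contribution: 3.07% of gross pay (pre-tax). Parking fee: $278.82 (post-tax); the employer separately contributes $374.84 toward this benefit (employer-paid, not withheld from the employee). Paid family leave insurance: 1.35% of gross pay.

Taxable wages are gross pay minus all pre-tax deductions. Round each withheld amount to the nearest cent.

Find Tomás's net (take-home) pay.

$3,667.40

401(k) contribution: $4,498.32 × 0.0307 = $138.10
Taxable wages = $4,498.32 − $138.10 = $4,360.22
State withholding: $4,360.22 × 0.025 = $109.01
OASDI: $4,498.32 × 0.05 = $224.92
State unemployment insurance (employee share): $4,498.32 × 0.0043 = $19.34
Paid family leave insurance: $4,498.32 × 0.0135 = $60.73
Parking fee: $278.82
(Employer's $374.84 toward parking fee is not withheld from the employee.)
Total deductions = $138.10 + $109.01 + $224.92 + $19.34 + $60.73 + $278.82 = $830.92
Net pay = $4,498.32 − $830.92 = $3,667.40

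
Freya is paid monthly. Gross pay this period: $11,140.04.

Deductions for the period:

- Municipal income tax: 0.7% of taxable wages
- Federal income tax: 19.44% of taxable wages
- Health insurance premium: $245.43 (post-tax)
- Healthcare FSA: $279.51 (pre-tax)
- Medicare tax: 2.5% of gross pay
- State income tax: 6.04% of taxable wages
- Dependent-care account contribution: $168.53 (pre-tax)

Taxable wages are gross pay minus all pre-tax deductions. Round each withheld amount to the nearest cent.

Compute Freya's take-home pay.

Dependent-care account contribution: $168.53
Healthcare FSA: $279.51
Pre-tax total = $168.53 + $279.51 = $448.04
Taxable wages = $11,140.04 − $448.04 = $10,692.00
State income tax: $10,692.00 × 0.0604 = $645.80
Municipal income tax: $10,692.00 × 0.007 = $74.84
Federal income tax: $10,692.00 × 0.1944 = $2,078.52
Medicare tax: $11,140.04 × 0.025 = $278.50
Health insurance premium: $245.43
Total deductions = $168.53 + $279.51 + $645.80 + $74.84 + $2,078.52 + $278.50 + $245.43 = $3,771.13
Net pay = $11,140.04 − $3,771.13 = $7,368.91

$7,368.91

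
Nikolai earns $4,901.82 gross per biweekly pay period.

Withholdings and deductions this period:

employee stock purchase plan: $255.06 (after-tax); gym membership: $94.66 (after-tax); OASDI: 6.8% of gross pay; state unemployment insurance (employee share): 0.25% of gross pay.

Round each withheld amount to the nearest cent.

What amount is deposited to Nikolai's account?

State unemployment insurance (employee share): $4,901.82 × 0.0025 = $12.25
OASDI: $4,901.82 × 0.068 = $333.32
Employee stock purchase plan: $255.06
Gym membership: $94.66
Total deductions = $12.25 + $333.32 + $255.06 + $94.66 = $695.29
Net pay = $4,901.82 − $695.29 = $4,206.53

$4,206.53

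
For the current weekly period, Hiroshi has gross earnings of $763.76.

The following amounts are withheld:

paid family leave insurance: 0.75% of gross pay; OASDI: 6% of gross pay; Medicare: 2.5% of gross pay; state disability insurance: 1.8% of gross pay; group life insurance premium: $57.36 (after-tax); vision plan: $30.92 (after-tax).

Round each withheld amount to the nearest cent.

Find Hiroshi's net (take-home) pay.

$591.08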